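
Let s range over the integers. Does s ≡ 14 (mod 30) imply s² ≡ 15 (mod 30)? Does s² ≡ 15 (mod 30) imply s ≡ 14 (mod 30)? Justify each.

Neither direction holds.

Forward direction. This fails: take s = 14. Then 14 ≡ 14 (mod 30), but 14² = 196 ≡ 16 (mod 30), not 15.

Converse. This fails: take s = 15. Then 15² = 225 ≡ 15 (mod 30), yet 15 ≡ 15 (mod 30), not 14.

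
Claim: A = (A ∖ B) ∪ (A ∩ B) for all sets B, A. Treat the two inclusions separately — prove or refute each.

(⊆) Let x ∈ A. Then either x ∈ A and x ∉ B; or x ∈ B ∩ A. In each case x ∈ (A ∖ B) ∪ (A ∩ B), so A ⊆ (A ∖ B) ∪ (A ∩ B).

(⊇) Let x ∈ (A ∖ B) ∪ (A ∩ B). Then either x ∈ A and x ∉ B; or x ∈ B ∩ A. In each case x ∈ A, so (A ∖ B) ∪ (A ∩ B) ⊆ A.

Both inclusions hold.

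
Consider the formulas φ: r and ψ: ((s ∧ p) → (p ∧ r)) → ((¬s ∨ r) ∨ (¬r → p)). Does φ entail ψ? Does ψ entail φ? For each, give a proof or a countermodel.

Not equivalent: only (⇒) holds.

(⟸) This fails. Under r = F, s = F, p = F, the left side is false but the right side is true.

(⟹) Assume the antecedent. If r is true, the consequent reduces to true regardless of the other variables. If r is false, the antecedent cannot hold. Either way the consequent holds.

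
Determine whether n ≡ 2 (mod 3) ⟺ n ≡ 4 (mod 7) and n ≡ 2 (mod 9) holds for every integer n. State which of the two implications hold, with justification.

The forward direction fails; the converse holds.

(→) This fails: n = 2 gives 2 ≡ 2 (mod 3) but 2 ≡ 2 (mod 7), so the conjunction on the right does not hold.

(←) Conversely, if n ≡ 4 (mod 7) and n ≡ 2 (mod 9), then by the Chinese remainder theorem n ≡ 11 (mod 63). Since 11 ≡ 2 (mod 3) and 3 ∣ 63, we get n ≡ 2 (mod 3).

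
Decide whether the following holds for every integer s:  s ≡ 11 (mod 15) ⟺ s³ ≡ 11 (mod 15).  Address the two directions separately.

The biconditional holds.

[⇒] Suppose s ≡ 11 (mod 15). Write s = 15j + 11. Then (15j + 11)³ = 3375j³ + 7425j² + 5445j + 1331 = 15(225j³ + 495j² + 363j + 88) + 11, so s³ ≡ 11 (mod 15).

[⇐] Conversely, suppose s³ ≡ 11 (mod 15). The only residue r in {0, …, 14} with r³ ≡ 11 (mod 15) is r = 11, so s ≡ 11 (mod 15).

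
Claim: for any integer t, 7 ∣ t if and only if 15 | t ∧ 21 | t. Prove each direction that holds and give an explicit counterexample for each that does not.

The forward direction fails; the converse holds.

Forward direction. This fails: take t = 7. Certainly 7 ∣ 7, but 15 ∤ 7.

Converse. Suppose 15 ∣ t and 21 ∣ t. Any common multiple of 15 and 21 is a multiple of their lcm; here lcm(15, 21) = 15·21/gcd(15, 21) = 315/3 = 105, so 105 ∣ t. Since 7 ∣ 105, it follows that 7 ∣ t.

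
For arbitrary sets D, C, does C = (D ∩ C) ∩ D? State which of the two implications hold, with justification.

(⊆) This inclusion fails. Take D = ∅, C = {1}; then 1 ∈ C but 1 ∉ (D ∩ C) ∩ D.

(⊇) Let x ∈ (D ∩ C) ∩ D. Then x ∈ D ∩ C, from which x ∈ C.

Only the reverse inclusion holds.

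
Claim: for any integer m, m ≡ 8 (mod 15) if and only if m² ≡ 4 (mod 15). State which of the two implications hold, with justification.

Not equivalent: only (⇒) holds.

(→) Suppose m ≡ 8 (mod 15). Write m = 15j + 8. Then (15j + 8)² = 225j² + 240j + 64 = 15(15j² + 16j + 4) + 4, so m² ≡ 4 (mod 15).

(←) This fails: take m = 2. Then 2² = 4 ≡ 4 (mod 15), yet 2 ≡ 2 (mod 15), not 8.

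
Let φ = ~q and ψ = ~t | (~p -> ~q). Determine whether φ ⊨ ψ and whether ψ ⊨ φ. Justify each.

Only the forward implication holds.

Forward direction. Assume the antecedent. If t is true, the antecedent forces (t = T, q = F, p = F) or (t = T, q = F, p = T), and ~t | (~p -> ~q) holds there. If t is false, ~t | (~p -> ~q) reduces to true regardless of the other variables. Either way ~t | (~p -> ~q) holds.

Converse. This fails. Under t = F, q = T, p = F, the left side is false but the right side is true.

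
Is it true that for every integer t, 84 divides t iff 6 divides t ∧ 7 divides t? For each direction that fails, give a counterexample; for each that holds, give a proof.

(⇒) If 84 ∣ t, write t = 84q. Since 84 = 14·6, t = 6·(14q), so 6 ∣ t; and since 84 = 12·7, t = 7·(12q), so 7 ∣ t.

(⇐) This fails: take t = 42. Both 6 ∣ 42 and 7 ∣ 42, yet 42 is not a multiple of 84 (since 42 = 0·84 + 42), so 84 ∤ 42.

The forward direction holds; the converse fails.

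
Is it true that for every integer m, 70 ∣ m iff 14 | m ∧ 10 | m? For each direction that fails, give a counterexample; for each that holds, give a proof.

Both directions hold.

(⟹) If 70 ∣ m, write m = 70q. Since 70 = 5·14, m = 14·(5q), so 14 ∣ m; and since 70 = 7·10, m = 10·(7q), so 10 ∣ m.

(⟸) Suppose 14 ∣ m and 10 ∣ m. Any common multiple of 14 and 10 is a multiple of their lcm; here lcm(14, 10) = 14·10/gcd(14, 10) = 140/2 = 70, so 70 ∣ m.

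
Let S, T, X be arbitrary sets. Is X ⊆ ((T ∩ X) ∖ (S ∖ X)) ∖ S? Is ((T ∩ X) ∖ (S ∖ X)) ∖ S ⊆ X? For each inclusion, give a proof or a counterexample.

(⊆) This inclusion fails. Take S = ∅, T = ∅, X = {1}; then 1 ∈ X but 1 ∉ ((T ∩ X) ∖ (S ∖ X)) ∖ S.

(⊇) Let x ∈ ((T ∩ X) ∖ (S ∖ X)) ∖ S. Then x ∈ T ∩ X and x ∉ S, from which x ∈ X.

The sets are not equal: only the reverse inclusion holds.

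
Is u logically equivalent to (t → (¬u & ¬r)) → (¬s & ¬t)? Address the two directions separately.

(→) This fails. Under t = F, r = F, s = T, u = T, the left side is true but the right side is false.

(←) This fails. Under t = F, r = F, s = F, u = F, the left side is false but the right side is true.

Neither implication holds.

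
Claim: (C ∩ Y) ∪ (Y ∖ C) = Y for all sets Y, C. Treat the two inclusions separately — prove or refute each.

Both inclusions hold; the sets are equal.

(⟸) Let x ∈ Y. Then either x ∈ Y and x ∉ C; or x ∈ Y ∩ C. In each case x ∈ (C ∩ Y) ∪ (Y ∖ C), so Y ⊆ (C ∩ Y) ∪ (Y ∖ C).

(⟹) Let x ∈ (C ∩ Y) ∪ (Y ∖ C). Then either x ∈ Y and x ∉ C; or x ∈ Y ∩ C. In each case x ∈ Y, so (C ∩ Y) ∪ (Y ∖ C) ⊆ Y.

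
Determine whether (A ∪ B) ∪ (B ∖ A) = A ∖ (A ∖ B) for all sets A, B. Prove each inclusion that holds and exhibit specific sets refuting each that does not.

Only the reverse inclusion holds.

Forward inclusion. This inclusion fails. Take A = {1}, B = ∅; then 1 ∈ (A ∪ B) ∪ (B ∖ A) but 1 ∉ A ∖ (A ∖ B).

Reverse inclusion. Let x ∈ A ∖ (A ∖ B). Then x ∈ A ∩ B, from which x ∈ (A ∪ B) ∪ (B ∖ A).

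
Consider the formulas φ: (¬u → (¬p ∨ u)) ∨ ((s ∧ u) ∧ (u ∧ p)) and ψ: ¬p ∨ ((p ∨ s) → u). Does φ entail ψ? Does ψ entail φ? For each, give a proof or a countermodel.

(⟹) Assume the antecedent. If u is true, ¬p ∨ ((p ∨ s) → u) reduces to true regardless of the other variables. If u is false, the antecedent forces (u = F, s = F, p = F) or (u = F, s = T, p = F), and ¬p ∨ ((p ∨ s) → u) holds there. Either way ¬p ∨ ((p ∨ s) → u) holds.

(⟸) Assume the antecedent. If u is true, the consequent reduces to true regardless of the other variables. If u is false, the antecedent forces (u = F, s = F, p = F) or (u = F, s = T, p = F), and the consequent holds there. Either way the consequent holds.

The biconditional holds.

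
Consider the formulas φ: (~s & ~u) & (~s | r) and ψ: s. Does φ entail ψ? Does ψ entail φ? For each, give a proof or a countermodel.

Forward direction. This fails. Under u = F, r = F, s = F, the left side is true but the right side is false.

Converse. This fails. Under u = F, r = F, s = T, the left side is false but the right side is true.

(⇒) fails and (⇐) fails.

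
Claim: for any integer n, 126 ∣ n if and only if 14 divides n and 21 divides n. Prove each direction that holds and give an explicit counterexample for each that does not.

Only the forward direction holds.

(⟸) This fails: take n = 42. Both 14 ∣ 42 and 21 ∣ 42, yet 42 is not a multiple of 126 (since 42 = 0·126 + 42), so 126 ∤ 42.

(⟹) If 126 ∣ n, write n = 126q. Since 126 = 9·14, n = 14·(9q), so 14 ∣ n; and since 126 = 6·21, n = 21·(6q), so 21 ∣ n.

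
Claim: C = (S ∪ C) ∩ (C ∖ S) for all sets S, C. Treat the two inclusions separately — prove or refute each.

The sets are not equal: only the reverse inclusion holds.

(⊆) This inclusion fails. Take S = {1}, C = {1}; then 1 ∈ C but 1 ∉ (S ∪ C) ∩ (C ∖ S).

(⊇) Let x ∈ (S ∪ C) ∩ (C ∖ S). Then x ∈ C and x ∉ S, from which x ∈ C.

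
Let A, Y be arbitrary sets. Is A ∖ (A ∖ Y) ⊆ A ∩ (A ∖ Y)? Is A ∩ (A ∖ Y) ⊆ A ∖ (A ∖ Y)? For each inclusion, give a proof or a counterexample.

Forward inclusion. This inclusion fails. Take A = {1}, Y = {1}; then 1 ∈ A ∖ (A ∖ Y) but 1 ∉ A ∩ (A ∖ Y).

Reverse inclusion. This inclusion fails. Take A = {1}, Y = ∅; then 1 ∈ A ∩ (A ∖ Y) but 1 ∉ A ∖ (A ∖ Y).

(⊆) fails and (⊇) fails.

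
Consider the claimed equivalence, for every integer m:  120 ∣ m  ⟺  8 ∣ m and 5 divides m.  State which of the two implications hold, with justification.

The forward direction holds; the converse fails.

(←) This fails: take m = 40. Both 8 ∣ 40 and 5 ∣ 40, yet 40 is not a multiple of 120 (since 40 = 0·120 + 40), so 120 ∤ 40.

(→) If 120 ∣ m, write m = 120q. Since 120 = 15·8, m = 8·(15q), so 8 ∣ m; and since 120 = 24·5, m = 5·(24q), so 5 ∣ m.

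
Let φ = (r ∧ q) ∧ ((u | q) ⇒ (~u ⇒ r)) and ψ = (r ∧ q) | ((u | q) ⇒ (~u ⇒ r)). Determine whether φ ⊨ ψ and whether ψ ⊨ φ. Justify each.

(⇒) holds; (⇐) fails.

(←) This fails. Under u = F, q = F, r = F, the left side is false but the right side is true.

(→) Assume the antecedent. If u is true, (r ∧ q) | ((u | q) ⇒ (~u ⇒ r)) reduces to true regardless of the other variables. If u is false, the antecedent forces (u = F, q = T, r = T), and (r ∧ q) | ((u | q) ⇒ (~u ⇒ r)) holds there. Either way (r ∧ q) | ((u | q) ⇒ (~u ⇒ r)) holds.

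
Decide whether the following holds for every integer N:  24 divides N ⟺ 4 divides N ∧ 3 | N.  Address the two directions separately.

(⟹) If 24 ∣ N, write N = 24q. Since 24 = 6·4, N = 4·(6q), so 4 ∣ N; and since 24 = 8·3, N = 3·(8q), so 3 ∣ N.

(⟸) This fails: take N = 12. Both 4 ∣ 12 and 3 ∣ 12, yet 12 is not a multiple of 24 (since 12 = 0·24 + 12), so 24 ∤ 12.

(⇒) holds; (⇐) fails.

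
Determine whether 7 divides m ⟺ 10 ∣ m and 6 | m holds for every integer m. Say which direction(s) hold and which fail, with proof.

Forward direction. This fails: take m = 7. Certainly 7 ∣ 7, but 10 ∤ 7.

Converse. This fails: take m = 30. Both 10 ∣ 30 and 6 ∣ 30, yet 30 is not a multiple of 7 (since 30 = 4·7 + 2), so 7 ∤ 30.

(⇒) fails and (⇐) fails.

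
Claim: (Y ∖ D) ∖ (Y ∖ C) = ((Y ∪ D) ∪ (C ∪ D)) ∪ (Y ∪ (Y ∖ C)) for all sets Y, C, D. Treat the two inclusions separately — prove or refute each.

The sets are not equal: only the forward inclusion holds.

(⟹) Let x ∈ (Y ∖ D) ∖ (Y ∖ C). Then x ∈ Y ∩ C and x ∉ D, from which x ∈ ((Y ∪ D) ∪ (C ∪ D)) ∪ (Y ∪ (Y ∖ C)).

(⟸) This inclusion fails. Take Y = {1}, C = ∅, D = ∅; then 1 ∈ ((Y ∪ D) ∪ (C ∪ D)) ∪ (Y ∪ (Y ∖ C)) but 1 ∉ (Y ∖ D) ∖ (Y ∖ C).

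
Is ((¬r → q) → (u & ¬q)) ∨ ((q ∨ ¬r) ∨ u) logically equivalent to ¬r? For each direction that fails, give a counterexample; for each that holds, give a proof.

The forward direction fails; the converse holds.

(→) This fails. Under q = T, r = T, u = F, the left side is true but the right side is false.

(←) Assume the antecedent. If q is true, the consequent reduces to true regardless of the other variables. If q is false, the antecedent forces (q = F, r = F, u = F) or (q = F, r = F, u = T), and the consequent holds there. Either way the consequent holds.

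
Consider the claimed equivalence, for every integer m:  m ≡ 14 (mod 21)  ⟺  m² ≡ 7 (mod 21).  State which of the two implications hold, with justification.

(⇒) holds; (⇐) fails.

Forward direction. Suppose m ≡ 14 (mod 21). Write m = 21j + 14. Then (21j + 14)² = 441j² + 588j + 196 = 21(21j² + 28j + 9) + 7, so m² ≡ 7 (mod 21).

Converse. This fails: take m = 7. Then 7² = 49 ≡ 7 (mod 21), yet 7 ≡ 7 (mod 21), not 14.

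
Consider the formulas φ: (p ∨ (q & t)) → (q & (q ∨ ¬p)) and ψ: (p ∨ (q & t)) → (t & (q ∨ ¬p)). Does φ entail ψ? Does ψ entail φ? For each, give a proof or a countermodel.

[⇐] Assume the antecedent. If q is true, (p ∨ (q & t)) → (q & (q ∨ ¬p)) reduces to true regardless of the other variables. If q is false, the antecedent forces (q = F, t = F, p = F) or (q = F, t = T, p = F), and (p ∨ (q & t)) → (q & (q ∨ ¬p)) holds there. Either way (p ∨ (q & t)) → (q & (q ∨ ¬p)) holds.

[⇒] This fails. Under q = T, t = F, p = T, the left side is true but the right side is false.

Not equivalent: only (⇐) holds.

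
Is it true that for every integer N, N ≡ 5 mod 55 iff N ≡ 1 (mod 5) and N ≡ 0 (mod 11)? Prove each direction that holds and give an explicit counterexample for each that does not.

[⇒] This fails: N = 5 gives 5 ≡ 5 (mod 55) but 5 ≡ 0 (mod 5), so the conjunction on the right does not hold.

[⇐] This fails: N = 11 satisfies both congruences on the right (11 ≡ 1 mod 5 and 11 ≡ 0 mod 11) yet 11 ≡ 11 (mod 55), not 5.

Both directions fail.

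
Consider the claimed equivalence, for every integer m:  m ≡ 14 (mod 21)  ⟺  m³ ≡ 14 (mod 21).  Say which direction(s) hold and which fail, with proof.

(⇒) Suppose m ≡ 14 (mod 21). Write m = 21j + 14. Then (21j + 14)³ = 9261j³ + 18522j² + 12348j + 2744 = 21(441j³ + 882j² + 588j + 130) + 14, so m³ ≡ 14 (mod 21).

(⇐) Conversely, suppose m³ ≡ 14 (mod 21). The only residue r in {0, …, 20} with r³ ≡ 14 (mod 21) is r = 14, so m ≡ 14 (mod 21).

The biconditional holds.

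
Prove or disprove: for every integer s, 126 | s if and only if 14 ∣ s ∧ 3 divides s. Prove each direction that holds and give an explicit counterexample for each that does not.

[⇒] If 126 ∣ s, write s = 126q. Since 126 = 9·14, s = 14·(9q), so 14 ∣ s; and since 126 = 42·3, s = 3·(42q), so 3 ∣ s.

[⇐] This fails: take s = 42. Both 14 ∣ 42 and 3 ∣ 42, yet 42 is not a multiple of 126 (since 42 = 0·126 + 42), so 126 ∤ 42.

(⇒) holds; (⇐) fails.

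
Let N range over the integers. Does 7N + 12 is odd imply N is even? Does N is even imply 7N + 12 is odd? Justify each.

Both directions fail.

Forward direction. This fails: N = 7 gives 7N + 12 = 61, which is odd, but 7 is odd, not even.

Converse. This also fails: N = 2 is even, but 7N + 12 = 26 is even, not odd.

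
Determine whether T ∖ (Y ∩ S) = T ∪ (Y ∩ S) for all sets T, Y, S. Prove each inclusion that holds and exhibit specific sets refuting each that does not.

The sets are not equal: only the forward inclusion holds.

(⟹) Let x ∈ T ∖ (Y ∩ S). Then either x ∈ T and x ∉ Y, S; or x ∈ T ∩ Y and x ∉ S; or x ∈ T ∩ S and x ∉ Y. In each case x ∈ T ∪ (Y ∩ S), so T ∖ (Y ∩ S) ⊆ T ∪ (Y ∩ S).

(⟸) This inclusion fails. Take T = ∅, Y = {1}, S = {1}; then 1 ∈ T ∪ (Y ∩ S) but 1 ∉ T ∖ (Y ∩ S).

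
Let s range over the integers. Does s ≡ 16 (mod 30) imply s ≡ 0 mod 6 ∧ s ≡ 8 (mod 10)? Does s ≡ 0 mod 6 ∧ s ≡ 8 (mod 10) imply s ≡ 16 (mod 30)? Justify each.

Both directions fail.

(⟹) This fails: s = 16 gives 16 ≡ 16 (mod 30) but 16 ≡ 4 (mod 6), so the conjunction on the right does not hold.

(⟸) This fails: s = 18 satisfies both congruences on the right (18 ≡ 0 mod 6 and 18 ≡ 8 mod 10) yet 18 ≡ 18 (mod 30), not 16.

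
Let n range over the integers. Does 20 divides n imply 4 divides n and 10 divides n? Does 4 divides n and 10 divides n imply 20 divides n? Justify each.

Both directions hold; the statement is true.

(→) If 20 ∣ n, write n = 20q. Since 20 = 5·4, n = 4·(5q), so 4 ∣ n; and since 20 = 2·10, n = 10·(2q), so 10 ∣ n.

(←) Suppose 4 ∣ n and 10 ∣ n. Any common multiple of 4 and 10 is a multiple of their lcm; here lcm(4, 10) = 4·10/gcd(4, 10) = 40/2 = 20, so 20 ∣ n.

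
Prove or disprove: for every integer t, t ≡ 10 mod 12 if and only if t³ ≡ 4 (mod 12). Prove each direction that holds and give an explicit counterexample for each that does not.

(→) Suppose t ≡ 10 mod 12. Write t = 12j + 10. Then (12j + 10)³ = 1728j³ + 4320j² + 3600j + 1000 = 12(144j³ + 360j² + 300j + 83) + 4, so t³ ≡ 4 (mod 12).

(←) This fails: take t = 4. Then 4³ = 64 ≡ 4 (mod 12), yet 4 ≡ 4 (mod 12), not 10.

The forward direction holds; the converse fails.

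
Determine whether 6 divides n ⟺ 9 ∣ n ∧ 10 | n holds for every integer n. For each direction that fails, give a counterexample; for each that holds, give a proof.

Only the converse holds.

(⟹) This fails: take n = 6. Certainly 6 ∣ 6, but 9 ∤ 6.

(⟸) Suppose 9 ∣ n and 10 ∣ n. Any common multiple of 9 and 10 is a multiple of their lcm; here gcd(9, 10) = 1, so lcm(9, 10) = 9·10 = 90, so 90 ∣ n. Since 6 ∣ 90, it follows that 6 ∣ n.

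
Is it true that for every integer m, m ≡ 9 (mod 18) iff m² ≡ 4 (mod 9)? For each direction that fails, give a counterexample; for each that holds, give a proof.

(→) This fails: take m = 9. Then 9 ≡ 9 (mod 18), but 9² = 81 ≡ 0 (mod 9), not 4.

(←) This fails: take m = 2. Then 2² = 4 ≡ 4 (mod 9), yet 2 ≡ 2 (mod 18), not 9.

Neither implication holds.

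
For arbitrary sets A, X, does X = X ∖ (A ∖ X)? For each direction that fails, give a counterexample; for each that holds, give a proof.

(⊇) Let x ∈ X ∖ (A ∖ X). Then either x ∈ X and x ∉ A; or x ∈ A ∩ X. In each case x ∈ X, so X ∖ (A ∖ X) ⊆ X.

(⊆) Let x ∈ X. Then either x ∈ X and x ∉ A; or x ∈ A ∩ X. In each case x ∈ X ∖ (A ∖ X), so X ⊆ X ∖ (A ∖ X).

Both inclusions hold; the sets are equal.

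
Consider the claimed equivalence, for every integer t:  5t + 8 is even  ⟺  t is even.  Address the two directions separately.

Both directions hold.

(→) Suppose 5t + 8 is even. Since 5 is odd, 5t and t have the same parity, so 5t + 8 ≡ t + 8 (mod 2). As 8 is even, 5t + 8 is even exactly when t is even. Thus t is even.

(←) Conversely, suppose t is even; write t = 2j. Then 5t + 8 = 5·(2j) + 8 = 2·5j + 8, which is even.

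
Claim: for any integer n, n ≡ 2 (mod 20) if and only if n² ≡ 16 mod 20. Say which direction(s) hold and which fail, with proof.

Both directions fail.

[⇒] This fails: take n = 2. Then 2 ≡ 2 (mod 20), but 2² = 4 ≡ 4 (mod 20), not 16.

[⇐] This fails: take n = 4. Then 4² = 16 ≡ 16 (mod 20), yet 4 ≡ 4 (mod 20), not 2.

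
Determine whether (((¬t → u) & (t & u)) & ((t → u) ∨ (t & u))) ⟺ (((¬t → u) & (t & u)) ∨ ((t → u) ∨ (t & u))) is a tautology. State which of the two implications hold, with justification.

(→) Assume the antecedent. If t is true, the antecedent forces (t = T, u = T), and the consequent holds there. If t is false, the antecedent cannot hold. Either way the consequent holds.

(←) This fails. Under t = F, u = F, the left side is false but the right side is true.

(⇒) holds; (⇐) fails.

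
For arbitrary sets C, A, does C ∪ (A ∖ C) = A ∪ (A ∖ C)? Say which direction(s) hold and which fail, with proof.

Forward inclusion. This inclusion fails. Take C = {1}, A = ∅; then 1 ∈ C ∪ (A ∖ C) but 1 ∉ A ∪ (A ∖ C).

Reverse inclusion. Let x ∈ A ∪ (A ∖ C). Then either x ∈ A and x ∉ C; or x ∈ C ∩ A. In each case x ∈ C ∪ (A ∖ C), so A ∪ (A ∖ C) ⊆ C ∪ (A ∖ C).

Only the reverse inclusion holds.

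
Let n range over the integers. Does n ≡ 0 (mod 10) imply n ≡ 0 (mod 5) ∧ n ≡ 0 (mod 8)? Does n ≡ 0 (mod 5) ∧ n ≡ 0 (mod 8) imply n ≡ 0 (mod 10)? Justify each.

(⇒) This fails: n = 10 gives 10 ≡ 0 (mod 10) but 10 ≡ 2 (mod 8), so the conjunction on the right does not hold.

(⇐) Conversely, if n ≡ 0 (mod 5) and n ≡ 0 (mod 8), then by the Chinese remainder theorem n ≡ 0 (mod 40). Since 0 ≡ 0 (mod 10) and 10 ∣ 40, we get n ≡ 0 (mod 10).

(⇒) fails; (⇐) holds.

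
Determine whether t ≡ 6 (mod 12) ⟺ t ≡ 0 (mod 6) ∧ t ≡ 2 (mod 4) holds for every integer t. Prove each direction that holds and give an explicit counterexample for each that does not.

(⇐) If t ≡ 0 (mod 6) and t ≡ 2 (mod 4), then by the Chinese remainder theorem t ≡ 6 (mod 12). This is exactly t ≡ 6 (mod 12).

(⇒) Suppose t ≡ 6 (mod 12); write t = 12j + 6. Since 6 ∣ 12, reducing mod 6 gives t ≡ 6 ≡ 0 (mod 6); since 4 ∣ 12, reducing mod 4 gives t ≡ 6 ≡ 2 (mod 4).

The biconditional holds.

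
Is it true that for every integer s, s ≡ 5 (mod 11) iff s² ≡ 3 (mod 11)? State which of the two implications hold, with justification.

(⇒) holds; (⇐) fails.

(→) Suppose s ≡ 5 (mod 11). Write s = 11j + 5. Then (11j + 5)² = 121j² + 110j + 25 = 11(11j² + 10j + 2) + 3, so s² ≡ 3 (mod 11).

(←) This fails: take s = 6. Then 6² = 36 ≡ 3 (mod 11), yet 6 ≡ 6 (mod 11), not 5.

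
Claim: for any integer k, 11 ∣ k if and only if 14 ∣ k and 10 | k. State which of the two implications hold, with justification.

(⟹) This fails: take k = 11. Certainly 11 ∣ 11, but 14 ∤ 11.

(⟸) This fails: take k = 70. Both 14 ∣ 70 and 10 ∣ 70, yet 70 is not a multiple of 11 (since 70 = 6·11 + 4), so 11 ∤ 70.

(⇒) fails and (⇐) fails.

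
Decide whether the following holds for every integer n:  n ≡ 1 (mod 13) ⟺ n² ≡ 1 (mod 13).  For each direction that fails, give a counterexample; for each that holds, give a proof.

(⇒) holds; (⇐) fails.

(⇒) Suppose n ≡ 1 (mod 13). Write n = 13j + 1. Then (13j + 1)² = 169j² + 26j + 1 = 13(13j² + 2j) + 1, so n² ≡ 1 (mod 13).

(⇐) This fails: take n = 12. Then 12² = 144 ≡ 1 (mod 13), yet 12 ≡ 12 (mod 13), not 1.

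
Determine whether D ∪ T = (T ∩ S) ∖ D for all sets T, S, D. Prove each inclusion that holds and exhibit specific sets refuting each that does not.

Only the reverse inclusion holds.

Forward inclusion. This inclusion fails. Take T = {1}, S = ∅, D = ∅; then 1 ∈ D ∪ T but 1 ∉ (T ∩ S) ∖ D.

Reverse inclusion. Let x ∈ (T ∩ S) ∖ D. Then x ∈ T ∩ S and x ∉ D, from which x ∈ D ∪ T.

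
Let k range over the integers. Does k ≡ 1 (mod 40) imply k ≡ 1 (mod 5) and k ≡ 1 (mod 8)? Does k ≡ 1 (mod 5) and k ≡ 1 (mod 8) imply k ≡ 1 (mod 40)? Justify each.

(⇒) Suppose k ≡ 1 (mod 40); write k = 40j + 1. Since 5 ∣ 40, reducing mod 5 gives k ≡ 1 (mod 5); since 8 ∣ 40, reducing mod 8 gives k ≡ 1 (mod 8).

(⇐) Conversely, if k ≡ 1 (mod 5) and k ≡ 1 (mod 8), then by the Chinese remainder theorem k ≡ 1 (mod 40). This is exactly k ≡ 1 (mod 40).

Equivalent; both directions hold.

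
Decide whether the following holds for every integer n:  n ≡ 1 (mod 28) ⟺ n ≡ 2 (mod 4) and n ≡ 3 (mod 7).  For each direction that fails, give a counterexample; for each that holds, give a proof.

(⇒) This fails: n = 1 gives 1 ≡ 1 (mod 28) but 1 ≡ 1 (mod 4), so the conjunction on the right does not hold.

(⇐) This fails: n = 10 satisfies both congruences on the right (10 ≡ 2 mod 4 and 10 ≡ 3 mod 7) yet 10 ≡ 10 (mod 28), not 1.

Neither implication holds.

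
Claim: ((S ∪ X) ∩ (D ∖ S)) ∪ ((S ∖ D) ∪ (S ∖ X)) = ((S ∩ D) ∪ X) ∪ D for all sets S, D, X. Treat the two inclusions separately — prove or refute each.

(⊆) fails and (⊇) fails.

(⊆) This inclusion fails. Take S = {1}, D = ∅, X = ∅; then 1 ∈ ((S ∪ X) ∩ (D ∖ S)) ∪ ((S ∖ D) ∪ (S ∖ X)) but 1 ∉ ((S ∩ D) ∪ X) ∪ D.

(⊇) This inclusion fails. Take S = ∅, D = {1}, X = ∅; then 1 ∈ ((S ∩ D) ∪ X) ∪ D but 1 ∉ ((S ∪ X) ∩ (D ∖ S)) ∪ ((S ∖ D) ∪ (S ∖ X)).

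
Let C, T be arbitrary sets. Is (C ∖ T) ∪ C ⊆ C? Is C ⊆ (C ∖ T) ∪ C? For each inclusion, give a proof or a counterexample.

The two sets are equal.

Forward inclusion. Let x ∈ (C ∖ T) ∪ C. Then either x ∈ C and x ∉ T; or x ∈ C ∩ T. In each case x ∈ C, so (C ∖ T) ∪ C ⊆ C.

Reverse inclusion. Let x ∈ C. Then either x ∈ C and x ∉ T; or x ∈ C ∩ T. In each case x ∈ (C ∖ T) ∪ C, so C ⊆ (C ∖ T) ∪ C.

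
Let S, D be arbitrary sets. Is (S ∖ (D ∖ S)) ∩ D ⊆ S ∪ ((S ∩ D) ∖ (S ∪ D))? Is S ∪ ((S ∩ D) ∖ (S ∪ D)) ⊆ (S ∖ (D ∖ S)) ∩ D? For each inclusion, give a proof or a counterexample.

(⟹) Let x ∈ (S ∖ (D ∖ S)) ∩ D. Then x ∈ S ∩ D, from which x ∈ S ∪ ((S ∩ D) ∖ (S ∪ D)).

(⟸) This inclusion fails. Take S = {1}, D = ∅; then 1 ∈ S ∪ ((S ∩ D) ∖ (S ∪ D)) but 1 ∉ (S ∖ (D ∖ S)) ∩ D.

(⊆) holds; (⊇) fails.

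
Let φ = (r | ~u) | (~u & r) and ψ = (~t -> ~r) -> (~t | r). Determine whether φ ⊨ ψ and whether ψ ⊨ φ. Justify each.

Neither implication holds.

(⟹) This fails. Under r = F, t = T, u = F, the left side is true but the right side is false.

(⟸) This fails. Under r = F, t = F, u = T, the left side is false but the right side is true.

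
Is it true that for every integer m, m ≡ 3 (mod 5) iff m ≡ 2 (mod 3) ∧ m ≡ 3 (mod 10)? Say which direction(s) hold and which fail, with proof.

Not equivalent: only (⇐) holds.

(⇒) This fails: m = 3 gives 3 ≡ 3 (mod 5) but 3 ≡ 0 (mod 3), so the conjunction on the right does not hold.

(⇐) Conversely, if m ≡ 2 (mod 3) and m ≡ 3 (mod 10), then by the Chinese remainder theorem m ≡ 23 (mod 30). Since 23 ≡ 3 (mod 5) and 5 ∣ 30, we get m ≡ 3 (mod 5).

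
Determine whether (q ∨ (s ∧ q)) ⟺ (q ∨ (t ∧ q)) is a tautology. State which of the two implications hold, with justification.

Both directions hold; the statement is true.

(→) Assume the antecedent. If s is true, the antecedent forces (s = T, t = F, q = T) or (s = T, t = T, q = T), and q ∨ (t ∧ q) holds there. If s is false, the antecedent forces (s = F, t = F, q = T) or (s = F, t = T, q = T), and q ∨ (t ∧ q) holds there. Either way q ∨ (t ∧ q) holds.

(←) Assume the antecedent. If s is true, the antecedent forces (s = T, t = F, q = T) or (s = T, t = T, q = T), and q ∨ (s ∧ q) holds there. If s is false, the antecedent forces (s = F, t = F, q = T) or (s = F, t = T, q = T), and q ∨ (s ∧ q) holds there. Either way q ∨ (s ∧ q) holds.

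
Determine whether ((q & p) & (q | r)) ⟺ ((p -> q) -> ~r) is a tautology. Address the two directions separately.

(→) This fails. Under q = T, p = T, r = T, the left side is true but the right side is false.

(←) This fails. Under q = F, p = F, r = F, the left side is false but the right side is true.

(⇒) fails and (⇐) fails.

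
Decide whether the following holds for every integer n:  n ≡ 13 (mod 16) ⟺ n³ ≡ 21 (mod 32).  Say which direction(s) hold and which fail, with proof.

Only the converse holds.

(⇐) The residues r modulo 32 with r³ ≡ 21 (mod 32) are exactly {13}, and each is ≡ 13 (mod 16).

(⇒) This fails: take n = 29. Then 29 ≡ 13 (mod 16), but 29³ = 24389 ≡ 5 (mod 32), not 21.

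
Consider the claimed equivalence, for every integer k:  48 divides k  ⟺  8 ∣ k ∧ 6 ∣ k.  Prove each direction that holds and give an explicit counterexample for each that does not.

(⇒) holds; (⇐) fails.

(⇒) If 48 ∣ k, write k = 48q. Since 48 = 6·8, k = 8·(6q), so 8 ∣ k; and since 48 = 8·6, k = 6·(8q), so 6 ∣ k.

(⇐) This fails: take k = 24. Both 8 ∣ 24 and 6 ∣ 24, yet 24 is not a multiple of 48 (since 24 = 0·48 + 24), so 48 ∤ 24.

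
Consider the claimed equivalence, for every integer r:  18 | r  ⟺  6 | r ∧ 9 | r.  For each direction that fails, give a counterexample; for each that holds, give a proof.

Both directions hold.

[⇒] If 18 ∣ r, write r = 18q. Since 18 = 3·6, r = 6·(3q), so 6 ∣ r; and since 18 = 2·9, r = 9·(2q), so 9 ∣ r.

[⇐] Suppose 6 ∣ r and 9 ∣ r. Any common multiple of 6 and 9 is a multiple of their lcm; here lcm(6, 9) = 6·9/gcd(6, 9) = 54/3 = 18, so 18 ∣ r.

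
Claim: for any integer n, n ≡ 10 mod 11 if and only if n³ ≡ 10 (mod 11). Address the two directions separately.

Forward direction. Suppose n ≡ 10 mod 11. Write n = 11j + 10. Then (11j + 10)³ = 1331j³ + 3630j² + 3300j + 1000 = 11(121j³ + 330j² + 300j + 90) + 10, so n³ ≡ 10 (mod 11).

Converse. Suppose n³ ≡ 10 (mod 11). The only residue r in {0, …, 10} with r³ ≡ 10 (mod 11) is r = 10, so n ≡ 10 (mod 11).

Both implications hold.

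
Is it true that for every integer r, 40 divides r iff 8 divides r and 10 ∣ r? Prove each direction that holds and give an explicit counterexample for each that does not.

Both directions hold.

[⇒] If 40 ∣ r, write r = 40q. Since 40 = 5·8, r = 8·(5q), so 8 ∣ r; and since 40 = 4·10, r = 10·(4q), so 10 ∣ r.

[⇐] Suppose 8 ∣ r and 10 ∣ r. Any common multiple of 8 and 10 is a multiple of their lcm; here lcm(8, 10) = 8·10/gcd(8, 10) = 80/2 = 40, so 40 ∣ r.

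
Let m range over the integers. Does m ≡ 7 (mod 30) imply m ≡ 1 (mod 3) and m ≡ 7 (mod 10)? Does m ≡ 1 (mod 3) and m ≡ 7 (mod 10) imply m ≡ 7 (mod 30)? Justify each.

Both directions hold; the statement is true.

Forward direction. Suppose m ≡ 7 (mod 30); write m = 30j + 7. Since 3 ∣ 30, reducing mod 3 gives m ≡ 7 ≡ 1 (mod 3); since 10 ∣ 30, reducing mod 10 gives m ≡ 7 (mod 10).

Converse. If m ≡ 1 (mod 3) and m ≡ 7 (mod 10), then by the Chinese remainder theorem m ≡ 7 (mod 30). This is exactly m ≡ 7 (mod 30).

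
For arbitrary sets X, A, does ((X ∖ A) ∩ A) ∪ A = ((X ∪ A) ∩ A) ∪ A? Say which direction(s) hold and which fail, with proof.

(⟹) Let x ∈ ((X ∖ A) ∩ A) ∪ A. Then either x ∈ A and x ∉ X; or x ∈ X ∩ A. In each case x ∈ ((X ∪ A) ∩ A) ∪ A, so ((X ∖ A) ∩ A) ∪ A ⊆ ((X ∪ A) ∩ A) ∪ A.

(⟸) Let x ∈ ((X ∪ A) ∩ A) ∪ A. Then either x ∈ A and x ∉ X; or x ∈ X ∩ A. In each case x ∈ ((X ∖ A) ∩ A) ∪ A, so ((X ∪ A) ∩ A) ∪ A ⊆ ((X ∖ A) ∩ A) ∪ A.

Both inclusions hold; the sets are equal.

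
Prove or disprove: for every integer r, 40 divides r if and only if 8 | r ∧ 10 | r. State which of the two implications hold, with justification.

(→) If 40 ∣ r, write r = 40q. Since 40 = 5·8, r = 8·(5q), so 8 ∣ r; and since 40 = 4·10, r = 10·(4q), so 10 ∣ r.

(←) Suppose 8 ∣ r and 10 ∣ r. Any common multiple of 8 and 10 is a multiple of their lcm; here lcm(8, 10) = 8·10/gcd(8, 10) = 80/2 = 40, so 40 ∣ r.

Both directions hold; the statement is true.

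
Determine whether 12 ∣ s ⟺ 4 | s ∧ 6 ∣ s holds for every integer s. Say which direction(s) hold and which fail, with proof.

(←) Suppose 4 ∣ s and 6 ∣ s. Any common multiple of 4 and 6 is a multiple of their lcm; here lcm(4, 6) = 4·6/gcd(4, 6) = 24/2 = 12, so 12 ∣ s.

(→) If 12 ∣ s, write s = 12q. Since 12 = 3·4, s = 4·(3q), so 4 ∣ s; and since 12 = 2·6, s = 6·(2q), so 6 ∣ s.

Equivalent; both directions hold.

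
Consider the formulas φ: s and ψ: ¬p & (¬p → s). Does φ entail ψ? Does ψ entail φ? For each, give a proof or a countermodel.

[⇐] Assume the antecedent. If p is true, the antecedent cannot hold. If p is false, the antecedent forces (p = F, s = T), and s holds there. Either way s holds.

[⇒] This fails. Under p = T, s = T, the left side is true but the right side is false.

Not equivalent: only (⇐) holds.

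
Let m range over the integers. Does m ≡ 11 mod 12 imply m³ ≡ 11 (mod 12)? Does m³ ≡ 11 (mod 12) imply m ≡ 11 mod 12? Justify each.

The biconditional holds.

[⇐] Suppose m³ ≡ 11 (mod 12). The only residue r in {0, …, 11} with r³ ≡ 11 (mod 12) is r = 11, so m ≡ 11 (mod 12).

[⇒] Suppose m ≡ 11 mod 12. Write m = 12j + 11. Then (12j + 11)³ = 1728j³ + 4752j² + 4356j + 1331 = 12(144j³ + 396j² + 363j + 110) + 11, so m³ ≡ 11 (mod 12).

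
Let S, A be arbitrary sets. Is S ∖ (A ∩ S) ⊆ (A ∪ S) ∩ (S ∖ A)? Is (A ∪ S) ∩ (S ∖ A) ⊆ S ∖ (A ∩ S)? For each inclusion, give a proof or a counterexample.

(⊇) Let x ∈ (A ∪ S) ∩ (S ∖ A). Then x ∈ S and x ∉ A, from which x ∈ S ∖ (A ∩ S).

(⊆) Let x ∈ S ∖ (A ∩ S). Then x ∈ S and x ∉ A, from which x ∈ (A ∪ S) ∩ (S ∖ A).

The two sets are equal.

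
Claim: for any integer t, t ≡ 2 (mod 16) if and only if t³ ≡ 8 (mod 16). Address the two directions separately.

[⇒] Suppose t ≡ 2 (mod 16). Write t = 16j + 2. Then (16j + 2)³ = 4096j³ + 1536j² + 192j + 8 = 16(256j³ + 96j² + 12j) + 8, so t³ ≡ 8 (mod 16).

[⇐] This fails: take t = 6. Then 6³ = 216 ≡ 8 (mod 16), yet 6 ≡ 6 (mod 16), not 2.

Not equivalent: only (⇒) holds.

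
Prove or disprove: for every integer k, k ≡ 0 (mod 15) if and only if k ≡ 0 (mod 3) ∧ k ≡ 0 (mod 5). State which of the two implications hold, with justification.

(⇒) Suppose k ≡ 0 (mod 15); write k = 15j + 0. Since 3 ∣ 15, reducing mod 3 gives k ≡ 0 (mod 3); since 5 ∣ 15, reducing mod 5 gives k ≡ 0 (mod 5).

(⇐) Conversely, if k ≡ 0 (mod 3) and k ≡ 0 (mod 5), then by the Chinese remainder theorem k ≡ 0 (mod 15). This is exactly k ≡ 0 (mod 15).

Both directions hold; the statement is true.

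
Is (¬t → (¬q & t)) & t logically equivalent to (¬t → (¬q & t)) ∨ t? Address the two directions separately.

The biconditional holds.

Forward direction. Assume the antecedent. If t is true, (¬t → (¬q & t)) ∨ t reduces to true regardless of the other variables. If t is false, the antecedent cannot hold. Either way (¬t → (¬q & t)) ∨ t holds.

Converse. Assume the antecedent. If t is true, (¬t → (¬q & t)) & t reduces to true regardless of the other variables. If t is false, the antecedent cannot hold. Either way (¬t → (¬q & t)) & t holds.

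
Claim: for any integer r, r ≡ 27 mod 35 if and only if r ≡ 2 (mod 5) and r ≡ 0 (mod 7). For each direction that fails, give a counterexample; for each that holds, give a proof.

Neither implication holds.

Forward direction. This fails: r = 27 gives 27 ≡ 27 (mod 35) but 27 ≡ 6 (mod 7), so the conjunction on the right does not hold.

Converse. This fails: r = 7 satisfies both congruences on the right (7 ≡ 2 mod 5 and 7 ≡ 0 mod 7) yet 7 ≡ 7 (mod 35), not 27.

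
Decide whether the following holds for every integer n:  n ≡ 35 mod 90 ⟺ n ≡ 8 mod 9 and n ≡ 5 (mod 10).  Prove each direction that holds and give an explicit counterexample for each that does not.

[⇒] Suppose n ≡ 35 (mod 90); write n = 90j + 35. Since 9 ∣ 90, reducing mod 9 gives n ≡ 35 ≡ 8 (mod 9); since 10 ∣ 90, reducing mod 10 gives n ≡ 35 ≡ 5 (mod 10).

[⇐] Conversely, if n ≡ 8 (mod 9) and n ≡ 5 (mod 10), then by the Chinese remainder theorem n ≡ 35 (mod 90). This is exactly n ≡ 35 (mod 90).

Equivalent; both directions hold.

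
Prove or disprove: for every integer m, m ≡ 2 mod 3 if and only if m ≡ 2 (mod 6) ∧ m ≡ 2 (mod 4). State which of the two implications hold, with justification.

(←) If m ≡ 2 (mod 6) and m ≡ 2 (mod 4), then by the Chinese remainder theorem m ≡ 2 (mod 12). Since 2 ≡ 2 (mod 3) and 3 ∣ 12, we get m ≡ 2 (mod 3).

(→) This fails: m = 8 gives 8 ≡ 2 (mod 3) but 8 ≡ 0 (mod 4), so the conjunction on the right does not hold.

Not equivalent: only (⇐) holds.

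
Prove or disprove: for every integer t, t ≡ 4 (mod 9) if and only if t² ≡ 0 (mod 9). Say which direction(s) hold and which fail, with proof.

(⇒) This fails: take t = 4. Then 4 ≡ 4 (mod 9), but 4² = 16 ≡ 7 (mod 9), not 0.

(⇐) This fails: take t = 0. Then 0² = 0 ≡ 0 (mod 9), yet 0 ≡ 0 (mod 9), not 4.

Neither implication holds.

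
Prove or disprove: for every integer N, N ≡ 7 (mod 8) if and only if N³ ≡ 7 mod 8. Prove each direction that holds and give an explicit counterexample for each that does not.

Equivalent; both directions hold.

Forward direction. Suppose N ≡ 7 (mod 8). Write N = 8j + 7. Then (8j + 7)³ = 512j³ + 1344j² + 1176j + 343 = 8(64j³ + 168j² + 147j + 42) + 7, so N³ ≡ 7 (mod 8).

Converse. For the converse, argue contrapositively. If N ≢ 7 (mod 8), then N is congruent to one of 0, 1, 2, 3, 4, 5, 6 modulo 8, and these give N³ ≡ 0, 1, 0, 3, 0, 5, 0 respectively — never 7.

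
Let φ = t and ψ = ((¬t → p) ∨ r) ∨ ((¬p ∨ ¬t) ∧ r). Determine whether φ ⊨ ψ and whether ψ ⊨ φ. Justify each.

(⇒) holds; (⇐) fails.

(⟹) Assume the antecedent. If r is true, the consequent reduces to true regardless of the other variables. If r is false, the antecedent forces (r = F, t = T, p = F) or (r = F, t = T, p = T), and the consequent holds there. Either way the consequent holds.

(⟸) This fails. Under r = T, t = F, p = F, the left side is false but the right side is true.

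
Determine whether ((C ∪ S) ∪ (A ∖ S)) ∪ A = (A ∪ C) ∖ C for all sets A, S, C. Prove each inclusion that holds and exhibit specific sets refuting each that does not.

(⊆) fails; (⊇) holds.

Reverse inclusion. Let x ∈ (A ∪ C) ∖ C. Then either x ∈ A and x ∉ S, C; or x ∈ A ∩ S and x ∉ C. In each case x ∈ ((C ∪ S) ∪ (A ∖ S)) ∪ A, so (A ∪ C) ∖ C ⊆ ((C ∪ S) ∪ (A ∖ S)) ∪ A.

Forward inclusion. This inclusion fails. Take A = ∅, S = {1}, C = ∅; then 1 ∈ ((C ∪ S) ∪ (A ∖ S)) ∪ A but 1 ∉ (A ∪ C) ∖ C.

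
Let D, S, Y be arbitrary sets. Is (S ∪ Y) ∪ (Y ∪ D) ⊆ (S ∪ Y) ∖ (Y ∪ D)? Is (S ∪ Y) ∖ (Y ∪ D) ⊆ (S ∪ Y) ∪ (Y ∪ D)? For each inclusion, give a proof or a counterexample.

(⊆) This inclusion fails. Take D = {1}, S = ∅, Y = ∅; then 1 ∈ (S ∪ Y) ∪ (Y ∪ D) but 1 ∉ (S ∪ Y) ∖ (Y ∪ D).

(⊇) Let x ∈ (S ∪ Y) ∖ (Y ∪ D). Then x ∈ S and x ∉ D, Y, from which x ∈ (S ∪ Y) ∪ (Y ∪ D).

Only the reverse inclusion holds.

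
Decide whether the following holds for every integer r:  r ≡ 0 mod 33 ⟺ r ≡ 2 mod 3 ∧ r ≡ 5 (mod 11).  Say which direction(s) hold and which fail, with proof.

(⟹) This fails: r = 0 gives 0 ≡ 0 (mod 33) but 0 ≡ 0 (mod 3), so the conjunction on the right does not hold.

(⟸) This fails: r = 5 satisfies both congruences on the right (5 ≡ 2 mod 3 and 5 ≡ 5 mod 11) yet 5 ≡ 5 (mod 33), not 0.

Neither implication holds.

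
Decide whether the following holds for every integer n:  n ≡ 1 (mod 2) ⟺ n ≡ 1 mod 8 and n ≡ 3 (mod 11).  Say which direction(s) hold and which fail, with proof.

Only the converse holds.

[⇒] This fails: n = 1 gives 1 ≡ 1 (mod 2) but 1 ≡ 1 (mod 11), so the conjunction on the right does not hold.

[⇐] Conversely, if n ≡ 1 (mod 8) and n ≡ 3 (mod 11), then by the Chinese remainder theorem n ≡ 25 (mod 88). Since 25 ≡ 1 (mod 2) and 2 ∣ 88, we get n ≡ 1 (mod 2).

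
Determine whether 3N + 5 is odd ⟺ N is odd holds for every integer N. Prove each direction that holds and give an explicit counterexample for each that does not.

Neither implication holds.

Forward direction. This fails: N = 6 gives 3N + 5 = 23, which is odd, but 6 is even, not odd.

Converse. This also fails: N = 1 is odd, but 3N + 5 = 8 is even, not odd.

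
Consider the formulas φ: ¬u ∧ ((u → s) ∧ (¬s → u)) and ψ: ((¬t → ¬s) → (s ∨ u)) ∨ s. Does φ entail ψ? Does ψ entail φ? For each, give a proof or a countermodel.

(⟹) Assume the antecedent. If u is true, the antecedent cannot hold. If u is false, the antecedent forces (u = F, t = F, s = T) or (u = F, t = T, s = T), and ((¬t → ¬s) → (s ∨ u)) ∨ s holds there. Either way ((¬t → ¬s) → (s ∨ u)) ∨ s holds.

(⟸) This fails. Under u = T, t = F, s = F, the left side is false but the right side is true.

(⇒) holds; (⇐) fails.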